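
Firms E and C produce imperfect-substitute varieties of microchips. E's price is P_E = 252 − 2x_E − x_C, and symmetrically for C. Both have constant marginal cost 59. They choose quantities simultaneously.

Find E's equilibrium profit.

Firm E's profit: π = x_E(252 − 2x_E − x_C) − 59x_E.
∂π/∂x_E = 193 − 4x_E − x_C = 0 ⇒ x_E = 48.25 − 0.25x_C.
Setting x_E = x_C in the reaction function: x_E = 48.25 − 0.25x_E, so x_E = 48.25 / 1.25 = 38.6.
P_E = 252 − 2·38.6 − 38.6 = 136.2.
Profit = (136.2 − 59)·38.6 = 2979.92.

2979.92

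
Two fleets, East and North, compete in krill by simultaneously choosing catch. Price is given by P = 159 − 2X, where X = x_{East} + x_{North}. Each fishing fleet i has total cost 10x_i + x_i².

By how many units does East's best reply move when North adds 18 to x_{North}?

-6

Fishing fleet East's profit: π = x_{East}(159 − 2(x_{East} + x_{North})) − 10x_{East} − x_{East}².
∂π/∂x_{East} = 149 − 6x_{East} − 2x_{North} = 0, so x_{East} = 149/6 − (1/3)x_{North}.
The reaction-function slope is −1/3, so an 18-unit rise in x_{North} moves x_{East} by −1/3 × 18 = −6. East's best response falls — the actions are strategic substitutes.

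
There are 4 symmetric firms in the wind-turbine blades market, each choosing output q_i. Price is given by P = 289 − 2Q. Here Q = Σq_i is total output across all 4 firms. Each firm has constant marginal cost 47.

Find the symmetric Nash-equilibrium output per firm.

24.2

A representative firm's profit is π_i = q_i(289 − 2Q) − 47q_i, with Q = q_i + Σ_{j≠i} q_j.
First-order condition: 242 − 4q_i − 2Σ_{j≠i} q_j = 0.
In a symmetric equilibrium every firm chooses the same q, so Σ_{j≠i} q_j = 3q. The condition becomes 242 − 10q = 0, giving q = 242/10 = 24.2.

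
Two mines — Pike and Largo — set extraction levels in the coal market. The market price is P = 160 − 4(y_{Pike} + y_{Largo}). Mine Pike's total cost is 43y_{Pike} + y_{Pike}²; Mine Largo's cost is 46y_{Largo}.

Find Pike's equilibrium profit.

Mine Pike's profit: π = y_{Pike}(160 − 4(y_{Pike} + y_{Largo})) − 43y_{Pike} − y_{Pike}².
∂π/∂y_{Pike} = 117 − 10y_{Pike} − 4y_{Largo} = 0, so y_{Pike} = 11.7 − 0.4y_{Largo}.
For Largo: ∂π/∂y_{Largo} = 114 − 8y_{Largo} − 4y_{Pike} = 0 ⇒ y_{Largo} = 14.25 − 0.5y_{Pike}.
Substituting the second reaction function into the first: y_{Pike} = 11.7 − 0.4(14.25 − 0.5y_{Pike}), which gives 0.8y_{Pike} = 6 ⇒ y_{Pike} = 7.5.
Then y_{Largo} = 14.25 − 0.5·7.5 = 10.5.
Price P = 160 − 4·18 = 88.
Pike's profit: (88 − 43)·7.5 − (7.5)² = 281.25.

281.25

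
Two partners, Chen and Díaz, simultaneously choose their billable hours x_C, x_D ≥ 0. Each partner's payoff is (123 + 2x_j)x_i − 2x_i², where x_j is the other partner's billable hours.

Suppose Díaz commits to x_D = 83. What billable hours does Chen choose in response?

72.25

Chen's payoff is (123 + 2x_D)x_C − 2x_C².
∂π/∂x_C = 123 + 2x_D − 4x_C = 0, so x_C = 30.75 + 0.5x_D.
At x_D = 83: x_C = 30.75 + 0.5·83 = 72.25.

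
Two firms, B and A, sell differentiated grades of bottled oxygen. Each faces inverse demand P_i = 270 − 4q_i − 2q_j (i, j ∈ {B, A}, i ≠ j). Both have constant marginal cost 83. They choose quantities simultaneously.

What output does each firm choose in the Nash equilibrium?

18.7

Firm B's profit: π = q_B(270 − 4q_B − 2q_A) − 83q_B.
∂π/∂q_B = 187 − 8q_B − 2q_A = 0 ⇒ q_B = 23.375 − 0.25q_A.
Setting q_B = q_A in the reaction function: q_B = 23.375 − 0.25q_B, so q_B = 23.375 / 1.25 = 18.7.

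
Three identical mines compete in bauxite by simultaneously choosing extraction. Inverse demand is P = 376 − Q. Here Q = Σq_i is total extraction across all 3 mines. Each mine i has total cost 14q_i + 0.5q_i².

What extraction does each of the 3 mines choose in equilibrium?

72.4

A representative mine's profit is π_i = q_i(376 − Q) − 14q_i − 0.5q_i², with Q = q_i + Σ_{j≠i} q_j.
First-order condition: 362 − 3q_i − Σ_{j≠i} q_j = 0.
Imposing symmetry (q_j = q for all j) turns Σ_{j≠i} q_j into 2q, so 362 = 5q and q = 72.4.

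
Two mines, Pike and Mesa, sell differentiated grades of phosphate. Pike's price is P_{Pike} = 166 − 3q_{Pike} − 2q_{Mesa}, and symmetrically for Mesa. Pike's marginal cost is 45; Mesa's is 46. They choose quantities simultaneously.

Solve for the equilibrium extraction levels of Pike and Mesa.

15.1875, 14.9375

Mine Pike's profit: π = q_{Pike}(166 − 3q_{Pike} − 2q_{Mesa}) − 45q_{Pike}.
∂π/∂q_{Pike} = 121 − 6q_{Pike} − 2q_{Mesa} = 0 ⇒ q_{Pike} = 121/6 − (1/3)q_{Mesa}.
Similarly q_{Mesa} = 20 − (1/3)q_{Pike}.
Substituting the second reaction function into the first: q_{Pike} = 121/6 − (1/3)(20 − (1/3)q_{Pike}), which gives (8/9)q_{Pike} = 13.5 ⇒ q_{Pike} = 15.1875.
Then q_{Mesa} = 20 − (1/3)·15.1875 = 14.9375.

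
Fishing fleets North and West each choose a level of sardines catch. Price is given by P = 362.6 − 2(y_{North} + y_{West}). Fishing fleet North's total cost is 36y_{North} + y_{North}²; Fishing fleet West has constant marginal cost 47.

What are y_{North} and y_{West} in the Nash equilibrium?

Fishing fleet North's profit: π = y_{North}(362.6 − 2(y_{North} + y_{West})) − 36y_{North} − y_{North}².
∂π/∂y_{North} = 326.6 − 6y_{North} − 2y_{West} = 0, so y_{North} = 1633/30 − (1/3)y_{West}.
For West: ∂π/∂y_{West} = 315.6 − 4y_{West} − 2y_{North} = 0 ⇒ y_{West} = 78.9 − 0.5y_{North}.
Plugging y_{West} into North's best response: y_{North} = 1633/30 − (1/3)(78.9 − 0.5y_{North}) ⇒ (5/6)y_{North} = 422/15, so y_{North} = 33.76.
Then y_{West} = 78.9 − 0.5·33.76 = 62.02.

33.76, 62.02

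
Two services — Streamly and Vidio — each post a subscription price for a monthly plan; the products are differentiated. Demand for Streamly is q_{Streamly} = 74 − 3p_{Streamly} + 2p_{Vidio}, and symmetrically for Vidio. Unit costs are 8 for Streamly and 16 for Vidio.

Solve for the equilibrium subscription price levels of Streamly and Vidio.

Streamly's profit: π = (p_{Streamly} − 8)(74 − 3p_{Streamly} + 2p_{Vidio}).
∂π/∂p_{Streamly} = 98 − 6p_{Streamly} + 2p_{Vidio} = 0 ⇒ p_{Streamly} = 49/3 + (1/3)p_{Vidio}.
Similarly p_{Vidio} = 61/3 + (1/3)p_{Streamly}.
Solving the two reaction functions simultaneously: (1 − (1/3)(1/3))p_{Streamly} = 49/3 + (1/3)·(61/3), so (8/9)p_{Streamly} = 208/9 and p_{Streamly} = 26.
Then p_{Vidio} = 61/3 + (1/3)·26 = 29.

26, 29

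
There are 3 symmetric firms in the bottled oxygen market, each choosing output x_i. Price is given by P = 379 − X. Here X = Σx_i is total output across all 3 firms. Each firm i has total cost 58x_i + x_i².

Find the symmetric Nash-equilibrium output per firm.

53.5

A representative firm's profit is π_i = x_i(379 − X) − 58x_i − x_i², with X = x_i + Σ_{j≠i} x_j.
First-order condition: 321 − 4x_i − Σ_{j≠i} x_j = 0.
With identical firms, set every x_j = x: then 321 − 4x − 2x = 0, i.e. x = 321/6 = 53.5.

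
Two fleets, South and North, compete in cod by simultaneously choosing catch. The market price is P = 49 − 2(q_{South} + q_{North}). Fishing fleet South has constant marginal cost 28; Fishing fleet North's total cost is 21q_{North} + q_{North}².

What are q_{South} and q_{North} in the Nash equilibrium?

Fishing fleet South's profit: π = q_{South}(49 − 2(q_{South} + q_{North})) − 28q_{South}.
∂π/∂q_{South} = 21 − 4q_{South} − 2q_{North} = 0, so q_{South} = 5.25 − 0.5q_{North}.
For North: ∂π/∂q_{North} = 28 − 6q_{North} − 2q_{South} = 0 ⇒ q_{North} = 14/3 − (1/3)q_{South}.
Substituting the second reaction function into the first: q_{South} = 5.25 − 0.5(14/3 − (1/3)q_{South}), which gives (5/6)q_{South} = 35/12 ⇒ q_{South} = 3.5.
Then q_{North} = 14/3 − (1/3)·3.5 = 3.5.

3.5, 3.5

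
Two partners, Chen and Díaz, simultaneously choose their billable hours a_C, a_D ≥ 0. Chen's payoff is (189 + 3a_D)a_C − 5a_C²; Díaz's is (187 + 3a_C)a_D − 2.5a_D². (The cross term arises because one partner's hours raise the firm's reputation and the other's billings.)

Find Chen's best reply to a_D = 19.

Expanding Chen's payoff: 189a_C + 3a_Da_C − 5a_C².
∂π/∂a_C = 189 + 3a_D − 10a_C = 0, so a_C = 18.9 + 0.3a_D.
At a_D = 19: a_C = 18.9 + 0.3·19 = 24.6.

24.6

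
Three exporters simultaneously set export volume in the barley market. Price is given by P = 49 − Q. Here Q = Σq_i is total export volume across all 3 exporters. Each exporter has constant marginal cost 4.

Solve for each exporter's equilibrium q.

11.25

A representative exporter's profit is π_i = q_i(49 − Q) − 4q_i, with Q = q_i + Σ_{j≠i} q_j.
First-order condition: 45 − 2q_i − Σ_{j≠i} q_j = 0.
In a symmetric equilibrium every exporter chooses the same q, so Σ_{j≠i} q_j = 2q. The condition becomes 45 − 4q = 0, giving q = 45/4 = 11.25.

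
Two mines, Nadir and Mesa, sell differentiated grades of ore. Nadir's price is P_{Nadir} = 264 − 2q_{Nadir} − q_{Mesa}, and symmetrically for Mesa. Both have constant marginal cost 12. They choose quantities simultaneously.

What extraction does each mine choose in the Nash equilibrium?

50.4

Mine Nadir's profit: π = q_{Nadir}(264 − 2q_{Nadir} − q_{Mesa}) − 12q_{Nadir}.
∂π/∂q_{Nadir} = 252 − 4q_{Nadir} − q_{Mesa} = 0 ⇒ q_{Nadir} = 63 − 0.25q_{Mesa}.
Setting q_{Nadir} = q_{Mesa} in the reaction function: q_{Nadir} = 63 − 0.25q_{Nadir}, so q_{Nadir} = 63 / 1.25 = 50.4.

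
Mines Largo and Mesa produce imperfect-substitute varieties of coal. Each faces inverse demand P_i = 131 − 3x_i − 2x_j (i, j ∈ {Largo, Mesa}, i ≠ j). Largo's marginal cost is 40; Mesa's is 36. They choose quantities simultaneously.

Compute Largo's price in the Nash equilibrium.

73.375

Mine Largo's profit: π = x_{Largo}(131 − 3x_{Largo} − 2x_{Mesa}) − 40x_{Largo}.
∂π/∂x_{Largo} = 91 − 6x_{Largo} − 2x_{Mesa} = 0 ⇒ x_{Largo} = 91/6 − (1/3)x_{Mesa}.
Similarly x_{Mesa} = 95/6 − (1/3)x_{Largo}.
Plugging x_{Mesa} into Largo's best response: x_{Largo} = 91/6 − (1/3)(95/6 − (1/3)x_{Largo}) ⇒ (8/9)x_{Largo} = 89/9, so x_{Largo} = 11.125.
Then x_{Mesa} = 95/6 − (1/3)·11.125 = 12.125.
P_{Largo} = 131 − 3·11.125 − 2·12.125 = 73.375.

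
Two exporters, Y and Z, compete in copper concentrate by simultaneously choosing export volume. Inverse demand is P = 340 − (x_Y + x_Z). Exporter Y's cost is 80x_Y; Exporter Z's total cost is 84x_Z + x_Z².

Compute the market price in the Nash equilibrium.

192

Exporter Y's profit: π = x_Y(340 − (x_Y + x_Z)) − 80x_Y.
∂π/∂x_Y = 260 − 2x_Y − x_Z = 0, so x_Y = 130 − 0.5x_Z.
For Z: ∂π/∂x_Z = 256 − 4x_Z − x_Y = 0 ⇒ x_Z = 64 − 0.25x_Y.
Substituting the second reaction function into the first: x_Y = 130 − 0.5(64 − 0.25x_Y), which gives 0.875x_Y = 98 ⇒ x_Y = 112.
Then x_Z = 64 − 0.25·112 = 36.
Equilibrium price: P = 340 − 148 = 192.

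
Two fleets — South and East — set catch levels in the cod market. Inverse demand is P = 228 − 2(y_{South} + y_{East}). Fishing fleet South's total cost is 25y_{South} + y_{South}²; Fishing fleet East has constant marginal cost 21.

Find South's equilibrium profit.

Fishing fleet South's profit: π = y_{South}(228 − 2(y_{South} + y_{East})) − 25y_{South} − y_{South}².
∂π/∂y_{South} = 203 − 6y_{South} − 2y_{East} = 0, so y_{South} = 203/6 − (1/3)y_{East}.
For East: ∂π/∂y_{East} = 207 − 4y_{East} − 2y_{South} = 0 ⇒ y_{East} = 51.75 − 0.5y_{South}.
Plugging y_{East} into South's best response: y_{South} = 203/6 − (1/3)(51.75 − 0.5y_{South}) ⇒ (5/6)y_{South} = 199/12, so y_{South} = 19.9.
Then y_{East} = 51.75 − 0.5·19.9 = 41.8.
Price P = 228 − 2·61.7 = 104.6.
South's profit: (104.6 − 25)·19.9 − (19.9)² = 1188.03.

1188.03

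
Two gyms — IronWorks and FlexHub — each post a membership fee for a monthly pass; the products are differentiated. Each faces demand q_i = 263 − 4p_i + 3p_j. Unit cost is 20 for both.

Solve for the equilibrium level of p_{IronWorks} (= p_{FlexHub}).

IronWorks's profit: π = (p_{IronWorks} − 20)(263 − 4p_{IronWorks} + 3p_{FlexHub}).
∂π/∂p_{IronWorks} = 343 − 8p_{IronWorks} + 3p_{FlexHub} = 0 ⇒ p_{IronWorks} = 42.875 + 0.375p_{FlexHub}.
Setting p_{IronWorks} = p_{FlexHub} in the reaction function: p_{IronWorks} = 42.875 + 0.375p_{IronWorks}, so p_{IronWorks} = 42.875 / 0.625 = 68.6.

68.6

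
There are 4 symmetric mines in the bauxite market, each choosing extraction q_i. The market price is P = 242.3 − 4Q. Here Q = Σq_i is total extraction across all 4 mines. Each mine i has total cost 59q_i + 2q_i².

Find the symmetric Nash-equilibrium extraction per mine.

A representative mine's profit is π_i = q_i(242.3 − 4Q) − 59q_i − 2q_i², with Q = q_i + Σ_{j≠i} q_j.
First-order condition: 183.3 − 12q_i − 4Σ_{j≠i} q_j = 0.
Imposing symmetry (q_j = q for all j) turns Σ_{j≠i} q_j into 3q, so 183.3 = 24q and q = 7.6375.

7.6375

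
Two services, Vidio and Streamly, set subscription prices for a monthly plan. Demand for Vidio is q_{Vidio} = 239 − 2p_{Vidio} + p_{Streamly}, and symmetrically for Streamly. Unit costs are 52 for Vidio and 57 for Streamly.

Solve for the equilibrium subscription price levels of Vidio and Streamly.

115, 117

Vidio's profit: π = (p_{Vidio} − 52)(239 − 2p_{Vidio} + p_{Streamly}).
∂π/∂p_{Vidio} = 343 − 4p_{Vidio} + p_{Streamly} = 0 ⇒ p_{Vidio} = 85.75 + 0.25p_{Streamly}.
Similarly p_{Streamly} = 88.25 + 0.25p_{Vidio}.
Solving the two reaction functions simultaneously: (1 − (0.25)(0.25))p_{Vidio} = 85.75 + 0.25·88.25, so 0.9375p_{Vidio} = 107.8125 and p_{Vidio} = 115.
Then p_{Streamly} = 88.25 + 0.25·115 = 117.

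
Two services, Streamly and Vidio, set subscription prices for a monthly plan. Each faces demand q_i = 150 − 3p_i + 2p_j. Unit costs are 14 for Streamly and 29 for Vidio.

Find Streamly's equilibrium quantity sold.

110.4375

Streamly's profit: π = (p_{Streamly} − 14)(150 − 3p_{Streamly} + 2p_{Vidio}).
∂π/∂p_{Streamly} = 192 − 6p_{Streamly} + 2p_{Vidio} = 0 ⇒ p_{Streamly} = 32 + (1/3)p_{Vidio}.
Similarly p_{Vidio} = 39.5 + (1/3)p_{Streamly}.
Plugging p_{Vidio} into Streamly's best response: p_{Streamly} = 32 + (1/3)(39.5 + (1/3)p_{Streamly}) ⇒ (8/9)p_{Streamly} = 271/6, so p_{Streamly} = 50.8125.
Then p_{Vidio} = 39.5 + (1/3)·50.8125 = 56.4375.
q_{Streamly} = 150 − 3·50.8125 + 2·56.4375 = 110.4375.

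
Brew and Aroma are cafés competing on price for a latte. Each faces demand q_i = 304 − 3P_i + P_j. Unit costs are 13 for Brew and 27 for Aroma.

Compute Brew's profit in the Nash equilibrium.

9678.72

Brew's profit: π = (P_{Brew} − 13)(304 − 3P_{Brew} + P_{Aroma}).
∂π/∂P_{Brew} = 343 − 6P_{Brew} + P_{Aroma} = 0 ⇒ P_{Brew} = 343/6 + (1/6)P_{Aroma}.
Similarly P_{Aroma} = 385/6 + (1/6)P_{Brew}.
Plugging P_{Aroma} into Brew's best response: P_{Brew} = 343/6 + (1/6)(385/6 + (1/6)P_{Brew}) ⇒ (35/36)P_{Brew} = 2443/36, so P_{Brew} = 69.8.
Then P_{Aroma} = 385/6 + (1/6)·69.8 = 75.8.
q_{Brew} = 304 − 3·69.8 + 75.8 = 170.4.
Profit = (69.8 − 13)·170.4 = 9678.72.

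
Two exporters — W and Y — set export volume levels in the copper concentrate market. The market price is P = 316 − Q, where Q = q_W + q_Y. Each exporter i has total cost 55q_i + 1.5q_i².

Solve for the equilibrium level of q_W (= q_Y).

Exporter W's profit: π = q_W(316 − (q_W + q_Y)) − 55q_W − 1.5q_W².
∂π/∂q_W = 261 − 5q_W − q_Y = 0, so q_W = 52.2 − 0.2q_Y.
By symmetry q_Y = q_W; substituting into the reaction function, 1.2q_W = 52.2 and q_W = 43.5.

43.5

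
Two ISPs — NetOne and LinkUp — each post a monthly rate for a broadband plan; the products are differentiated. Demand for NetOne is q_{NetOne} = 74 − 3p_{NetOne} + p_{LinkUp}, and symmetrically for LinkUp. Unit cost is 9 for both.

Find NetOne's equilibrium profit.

NetOne's profit: π = (p_{NetOne} − 9)(74 − 3p_{NetOne} + p_{LinkUp}).
∂π/∂p_{NetOne} = 101 − 6p_{NetOne} + p_{LinkUp} = 0 ⇒ p_{NetOne} = 101/6 + (1/6)p_{LinkUp}.
The game is symmetric, so in equilibrium p_{LinkUp} = p_{NetOne}: the reaction function gives (5/6)p_{NetOne} = 101/6, hence p_{NetOne} = 20.2.
q_{NetOne} = 74 − 3·20.2 + 20.2 = 33.6.
Profit = (20.2 − 9)·33.6 = 376.32.

376.32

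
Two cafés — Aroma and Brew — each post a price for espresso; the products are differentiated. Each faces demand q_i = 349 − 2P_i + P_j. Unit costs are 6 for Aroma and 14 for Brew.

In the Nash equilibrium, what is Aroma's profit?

26634.32

Aroma's profit: π = (P_{Aroma} − 6)(349 − 2P_{Aroma} + P_{Brew}).
∂π/∂P_{Aroma} = 361 − 4P_{Aroma} + P_{Brew} = 0 ⇒ P_{Aroma} = 90.25 + 0.25P_{Brew}.
Similarly P_{Brew} = 94.25 + 0.25P_{Aroma}.
Plugging P_{Brew} into Aroma's best response: P_{Aroma} = 90.25 + 0.25(94.25 + 0.25P_{Aroma}) ⇒ 0.9375P_{Aroma} = 113.8125, so P_{Aroma} = 121.4.
Then P_{Brew} = 94.25 + 0.25·121.4 = 124.6.
q_{Aroma} = 349 − 2·121.4 + 124.6 = 230.8.
Profit = (121.4 − 6)·230.8 = 26634.32.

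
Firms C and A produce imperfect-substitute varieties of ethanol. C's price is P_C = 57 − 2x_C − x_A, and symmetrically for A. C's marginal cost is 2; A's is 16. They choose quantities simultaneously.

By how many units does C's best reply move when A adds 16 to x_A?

-4

Firm C's profit: π = x_C(57 − 2x_C − x_A) − 2x_C.
∂π/∂x_C = 55 − 4x_C − x_A = 0 ⇒ x_C = 13.75 − 0.25x_A.
The reaction-function slope is −0.25, so a 16-unit rise in x_A moves x_C by −0.25 × 16 = −4. C's best response falls — the actions are strategic substitutes.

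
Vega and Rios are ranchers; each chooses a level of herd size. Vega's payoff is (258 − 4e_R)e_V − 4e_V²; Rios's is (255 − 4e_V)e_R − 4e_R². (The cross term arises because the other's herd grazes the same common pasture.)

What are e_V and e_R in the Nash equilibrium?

Expanding Vega's payoff: 258e_V − 4e_Re_V − 4e_V².
∂π/∂e_V = 258 − 4e_R − 8e_V = 0, so e_V = 32.25 − 0.5e_R.
Likewise for Rios: e_R = 31.875 − 0.5e_V.
Plugging e_R into Vega's best response: e_V = 32.25 − 0.5(31.875 − 0.5e_V) ⇒ 0.75e_V = 16.3125, so e_V = 21.75.
Then e_R = 31.875 − 0.5·21.75 = 21.

21.75, 21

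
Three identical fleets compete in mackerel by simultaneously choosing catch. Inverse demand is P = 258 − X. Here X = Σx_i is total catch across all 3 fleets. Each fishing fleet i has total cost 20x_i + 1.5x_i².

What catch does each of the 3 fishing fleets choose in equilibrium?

34

A representative fishing fleet's profit is π_i = x_i(258 − X) − 20x_i − 1.5x_i², with X = x_i + Σ_{j≠i} x_j.
First-order condition: 238 − 5x_i − Σ_{j≠i} x_j = 0.
In a symmetric equilibrium every fishing fleet chooses the same x, so Σ_{j≠i} x_j = 2x. The condition becomes 238 − 7x = 0, giving x = 238/7 = 34.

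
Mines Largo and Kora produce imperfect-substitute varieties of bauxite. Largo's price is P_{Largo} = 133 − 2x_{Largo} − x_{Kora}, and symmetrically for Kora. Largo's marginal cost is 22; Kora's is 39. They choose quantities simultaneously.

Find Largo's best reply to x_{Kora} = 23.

Mine Largo's profit: π = x_{Largo}(133 − 2x_{Largo} − x_{Kora}) − 22x_{Largo}.
∂π/∂x_{Largo} = 111 − 4x_{Largo} − x_{Kora} = 0 ⇒ x_{Largo} = 27.75 − 0.25x_{Kora}.
At x_{Kora} = 23: x_{Largo} = 27.75 − 0.25·23 = 22.

22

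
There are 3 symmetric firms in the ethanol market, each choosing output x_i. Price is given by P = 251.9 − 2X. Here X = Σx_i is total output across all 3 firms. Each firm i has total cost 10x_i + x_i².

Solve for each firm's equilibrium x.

24.19

A representative firm's profit is π_i = x_i(251.9 − 2X) − 10x_i − x_i², with X = x_i + Σ_{j≠i} x_j.
First-order condition: 241.9 − 6x_i − 2Σ_{j≠i} x_j = 0.
In a symmetric equilibrium every firm chooses the same x, so Σ_{j≠i} x_j = 2x. The condition becomes 241.9 − 10x = 0, giving x = 241.9/10 = 24.19.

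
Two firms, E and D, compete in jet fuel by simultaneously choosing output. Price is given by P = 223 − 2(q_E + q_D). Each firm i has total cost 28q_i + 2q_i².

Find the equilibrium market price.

145

Firm E's profit: π = q_E(223 − 2(q_E + q_D)) − 28q_E − 2q_E².
∂π/∂q_E = 195 − 8q_E − 2q_D = 0, so q_E = 24.375 − 0.25q_D.
The game is symmetric, so in equilibrium q_D = q_E: the reaction function gives 1.25q_E = 24.375, hence q_E = 19.5.
Equilibrium price: P = 223 − 2·39 = 145.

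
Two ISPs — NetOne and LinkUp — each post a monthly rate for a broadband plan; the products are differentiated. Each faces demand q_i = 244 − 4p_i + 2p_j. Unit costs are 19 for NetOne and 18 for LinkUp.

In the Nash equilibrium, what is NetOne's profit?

4678.56

NetOne's profit: π = (p_{NetOne} − 19)(244 − 4p_{NetOne} + 2p_{LinkUp}).
∂π/∂p_{NetOne} = 320 − 8p_{NetOne} + 2p_{LinkUp} = 0 ⇒ p_{NetOne} = 40 + 0.25p_{LinkUp}.
Similarly p_{LinkUp} = 39.5 + 0.25p_{NetOne}.
Plugging p_{LinkUp} into NetOne's best response: p_{NetOne} = 40 + 0.25(39.5 + 0.25p_{NetOne}) ⇒ 0.9375p_{NetOne} = 49.875, so p_{NetOne} = 53.2.
Then p_{LinkUp} = 39.5 + 0.25·53.2 = 52.8.
q_{NetOne} = 244 − 4·53.2 + 2·52.8 = 136.8.
Profit = (53.2 − 19)·136.8 = 4678.56.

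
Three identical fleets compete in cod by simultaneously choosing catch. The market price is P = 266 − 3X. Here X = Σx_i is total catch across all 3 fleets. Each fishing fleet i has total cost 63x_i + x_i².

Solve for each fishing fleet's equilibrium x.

A representative fishing fleet's profit is π_i = x_i(266 − 3X) − 63x_i − x_i², with X = x_i + Σ_{j≠i} x_j.
First-order condition: 203 − 8x_i − 3Σ_{j≠i} x_j = 0.
In a symmetric equilibrium every fishing fleet chooses the same x, so Σ_{j≠i} x_j = 2x. The condition becomes 203 − 14x = 0, giving x = 203/14 = 14.5.

14.5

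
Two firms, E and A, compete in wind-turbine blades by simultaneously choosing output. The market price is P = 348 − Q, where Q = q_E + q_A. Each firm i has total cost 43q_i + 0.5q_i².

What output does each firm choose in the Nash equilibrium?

Firm E's profit: π = q_E(348 − (q_E + q_A)) − 43q_E − 0.5q_E².
∂π/∂q_E = 305 − 3q_E − q_A = 0, so q_E = 305/3 − (1/3)q_A.
The game is symmetric, so in equilibrium q_A = q_E: the reaction function gives (4/3)q_E = 305/3, hence q_E = 76.25.

76.25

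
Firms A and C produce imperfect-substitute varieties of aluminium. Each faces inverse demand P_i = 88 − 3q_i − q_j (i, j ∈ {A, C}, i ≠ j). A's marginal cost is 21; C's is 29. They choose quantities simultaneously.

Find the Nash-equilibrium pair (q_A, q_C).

Firm A's profit: π = q_A(88 − 3q_A − q_C) − 21q_A.
∂π/∂q_A = 67 − 6q_A − q_C = 0 ⇒ q_A = 67/6 − (1/6)q_C.
Similarly q_C = 59/6 − (1/6)q_A.
Plugging q_C into A's best response: q_A = 67/6 − (1/6)(59/6 − (1/6)q_A) ⇒ (35/36)q_A = 343/36, so q_A = 9.8.
Then q_C = 59/6 − (1/6)·9.8 = 8.2.

9.8, 8.2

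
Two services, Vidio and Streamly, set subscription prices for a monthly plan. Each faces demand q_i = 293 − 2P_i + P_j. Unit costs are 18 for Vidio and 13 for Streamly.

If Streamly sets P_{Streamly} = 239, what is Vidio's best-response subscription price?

Vidio's profit: π = (P_{Vidio} − 18)(293 − 2P_{Vidio} + P_{Streamly}).
∂π/∂P_{Vidio} = 329 − 4P_{Vidio} + P_{Streamly} = 0 ⇒ P_{Vidio} = 82.25 + 0.25P_{Streamly}.
At P_{Streamly} = 239: P_{Vidio} = 82.25 + 0.25·239 = 142.

142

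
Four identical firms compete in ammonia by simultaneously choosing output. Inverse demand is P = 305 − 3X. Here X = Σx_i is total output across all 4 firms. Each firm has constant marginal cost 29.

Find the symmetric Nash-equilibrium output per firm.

A representative firm's profit is π_i = x_i(305 − 3X) − 29x_i, with X = x_i + Σ_{j≠i} x_j.
First-order condition: 276 − 6x_i − 3Σ_{j≠i} x_j = 0.
In a symmetric equilibrium every firm chooses the same x, so Σ_{j≠i} x_j = 3x. The condition becomes 276 − 15x = 0, giving x = 276/15 = 18.4.

18.4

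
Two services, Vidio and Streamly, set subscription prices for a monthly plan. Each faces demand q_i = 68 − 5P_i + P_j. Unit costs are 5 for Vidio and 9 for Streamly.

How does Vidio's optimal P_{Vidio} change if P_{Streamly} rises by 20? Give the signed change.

2

Vidio's profit: π = (P_{Vidio} − 5)(68 − 5P_{Vidio} + P_{Streamly}).
∂π/∂P_{Vidio} = 93 − 10P_{Vidio} + P_{Streamly} = 0 ⇒ P_{Vidio} = 9.3 + 0.1P_{Streamly}.
The reaction-function slope is 0.1, so a 20-unit rise in P_{Streamly} moves P_{Vidio} by 0.1 × 20 = 2. Vidio's best response rises — the actions are strategic complements.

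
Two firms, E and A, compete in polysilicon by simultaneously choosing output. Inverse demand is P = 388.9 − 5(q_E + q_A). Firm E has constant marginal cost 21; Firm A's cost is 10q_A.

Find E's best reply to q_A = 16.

Firm E's profit: π = q_E(388.9 − 5(q_E + q_A)) − 21q_E.
∂π/∂q_E = 367.9 − 10q_E − 5q_A = 0, so q_E = 36.79 − 0.5q_A.
At q_A = 16: q_E = 36.79 − 0.5·16 = 28.79.

28.79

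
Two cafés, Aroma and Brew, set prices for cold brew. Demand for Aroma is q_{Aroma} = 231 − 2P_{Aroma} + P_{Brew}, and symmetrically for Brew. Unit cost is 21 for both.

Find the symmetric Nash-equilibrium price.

91

Aroma's profit: π = (P_{Aroma} − 21)(231 − 2P_{Aroma} + P_{Brew}).
∂π/∂P_{Aroma} = 273 − 4P_{Aroma} + P_{Brew} = 0 ⇒ P_{Aroma} = 68.25 + 0.25P_{Brew}.
The game is symmetric, so in equilibrium P_{Brew} = P_{Aroma}: the reaction function gives 0.75P_{Aroma} = 68.25, hence P_{Aroma} = 91.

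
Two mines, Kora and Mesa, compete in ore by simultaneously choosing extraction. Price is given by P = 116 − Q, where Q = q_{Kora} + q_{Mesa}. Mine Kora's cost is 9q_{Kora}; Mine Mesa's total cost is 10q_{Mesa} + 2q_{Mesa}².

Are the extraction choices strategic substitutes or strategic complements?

Mine Kora's profit: π = q_{Kora}(116 − (q_{Kora} + q_{Mesa})) − 9q_{Kora}.
∂π/∂q_{Kora} = 107 − 2q_{Kora} − q_{Mesa} = 0, so q_{Kora} = 53.5 − 0.5q_{Mesa}.
The best-response slope dq_{Kora}/dq_{Mesa} = −0.5 < 0: the reaction function is downward-sloping, so the choices are strategic substitutes.

strategic substitutes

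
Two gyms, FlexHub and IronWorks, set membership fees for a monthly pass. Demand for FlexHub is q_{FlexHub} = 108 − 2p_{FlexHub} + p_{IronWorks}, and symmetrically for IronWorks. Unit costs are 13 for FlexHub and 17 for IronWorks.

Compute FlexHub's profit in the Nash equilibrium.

2073.68

FlexHub's profit: π = (p_{FlexHub} − 13)(108 − 2p_{FlexHub} + p_{IronWorks}).
∂π/∂p_{FlexHub} = 134 − 4p_{FlexHub} + p_{IronWorks} = 0 ⇒ p_{FlexHub} = 33.5 + 0.25p_{IronWorks}.
Similarly p_{IronWorks} = 35.5 + 0.25p_{FlexHub}.
Plugging p_{IronWorks} into FlexHub's best response: p_{FlexHub} = 33.5 + 0.25(35.5 + 0.25p_{FlexHub}) ⇒ 0.9375p_{FlexHub} = 42.375, so p_{FlexHub} = 45.2.
Then p_{IronWorks} = 35.5 + 0.25·45.2 = 46.8.
q_{FlexHub} = 108 − 2·45.2 + 46.8 = 64.4.
Profit = (45.2 − 13)·64.4 = 2073.68.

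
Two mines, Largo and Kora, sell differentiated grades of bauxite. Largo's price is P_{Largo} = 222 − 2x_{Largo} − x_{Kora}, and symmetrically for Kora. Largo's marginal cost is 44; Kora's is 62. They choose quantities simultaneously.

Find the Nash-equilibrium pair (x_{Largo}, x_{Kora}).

36.8, 30.8

Mine Largo's profit: π = x_{Largo}(222 − 2x_{Largo} − x_{Kora}) − 44x_{Largo}.
∂π/∂x_{Largo} = 178 − 4x_{Largo} − x_{Kora} = 0 ⇒ x_{Largo} = 44.5 − 0.25x_{Kora}.
Similarly x_{Kora} = 40 − 0.25x_{Largo}.
Substituting the second reaction function into the first: x_{Largo} = 44.5 − 0.25(40 − 0.25x_{Largo}), which gives 0.9375x_{Largo} = 34.5 ⇒ x_{Largo} = 36.8.
Then x_{Kora} = 40 − 0.25·36.8 = 30.8.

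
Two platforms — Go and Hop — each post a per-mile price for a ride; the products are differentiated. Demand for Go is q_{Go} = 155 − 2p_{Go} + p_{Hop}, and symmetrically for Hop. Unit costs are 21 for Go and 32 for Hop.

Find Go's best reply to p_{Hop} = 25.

Go's profit: π = (p_{Go} − 21)(155 − 2p_{Go} + p_{Hop}).
∂π/∂p_{Go} = 197 − 4p_{Go} + p_{Hop} = 0 ⇒ p_{Go} = 49.25 + 0.25p_{Hop}.
At p_{Hop} = 25: p_{Go} = 49.25 + 0.25·25 = 55.5.

55.5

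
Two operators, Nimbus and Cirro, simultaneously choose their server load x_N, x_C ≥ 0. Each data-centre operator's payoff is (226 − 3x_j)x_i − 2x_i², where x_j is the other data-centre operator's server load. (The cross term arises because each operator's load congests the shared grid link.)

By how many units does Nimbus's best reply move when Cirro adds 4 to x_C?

-3

Nimbus's payoff is (226 − 3x_C)x_N − 2x_N².
∂π/∂x_N = 226 − 3x_C − 4x_N = 0, so x_N = 56.5 − 0.75x_C.
The reaction-function slope is −0.75, so a 4-unit rise in x_C moves x_N by −0.75 × 4 = −3. Nimbus's best response falls — the actions are strategic substitutes.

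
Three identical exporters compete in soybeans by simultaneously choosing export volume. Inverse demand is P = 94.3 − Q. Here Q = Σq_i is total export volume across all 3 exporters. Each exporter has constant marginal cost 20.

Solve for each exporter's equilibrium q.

A representative exporter's profit is π_i = q_i(94.3 − Q) − 20q_i, with Q = q_i + Σ_{j≠i} q_j.
First-order condition: 74.3 − 2q_i − Σ_{j≠i} q_j = 0.
In a symmetric equilibrium every exporter chooses the same q, so Σ_{j≠i} q_j = 2q. The condition becomes 74.3 − 4q = 0, giving q = 74.3/4 = 18.575.

18.575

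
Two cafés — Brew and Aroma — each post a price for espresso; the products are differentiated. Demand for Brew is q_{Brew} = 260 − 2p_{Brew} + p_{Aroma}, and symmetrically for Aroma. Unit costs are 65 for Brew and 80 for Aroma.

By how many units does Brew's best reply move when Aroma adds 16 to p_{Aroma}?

Brew's profit: π = (p_{Brew} − 65)(260 − 2p_{Brew} + p_{Aroma}).
∂π/∂p_{Brew} = 390 − 4p_{Brew} + p_{Aroma} = 0 ⇒ p_{Brew} = 97.5 + 0.25p_{Aroma}.
The reaction-function slope is 0.25, so a 16-unit rise in p_{Aroma} moves p_{Brew} by 0.25 × 16 = 4. Brew's best response rises — the actions are strategic complements.

4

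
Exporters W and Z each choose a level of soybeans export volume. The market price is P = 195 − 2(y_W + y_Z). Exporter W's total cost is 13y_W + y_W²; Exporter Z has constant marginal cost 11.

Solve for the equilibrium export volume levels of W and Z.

18, 37

Exporter W's profit: π = y_W(195 − 2(y_W + y_Z)) − 13y_W − y_W².
∂π/∂y_W = 182 − 6y_W − 2y_Z = 0, so y_W = 91/3 − (1/3)y_Z.
For Z: ∂π/∂y_Z = 184 − 4y_Z − 2y_W = 0 ⇒ y_Z = 46 − 0.5y_W.
Substituting the second reaction function into the first: y_W = 91/3 − (1/3)(46 − 0.5y_W), which gives (5/6)y_W = 15 ⇒ y_W = 18.
Then y_Z = 46 − 0.5·18 = 37.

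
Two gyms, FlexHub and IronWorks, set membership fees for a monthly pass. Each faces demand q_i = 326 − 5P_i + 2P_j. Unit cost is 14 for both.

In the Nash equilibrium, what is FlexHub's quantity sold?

177.5

FlexHub's profit: π = (P_{FlexHub} − 14)(326 − 5P_{FlexHub} + 2P_{IronWorks}).
∂π/∂P_{FlexHub} = 396 − 10P_{FlexHub} + 2P_{IronWorks} = 0 ⇒ P_{FlexHub} = 39.6 + 0.2P_{IronWorks}.
By symmetry P_{IronWorks} = P_{FlexHub}; substituting into the reaction function, 0.8P_{FlexHub} = 39.6 and P_{FlexHub} = 49.5.
q_{FlexHub} = 326 − 5·49.5 + 2·49.5 = 177.5.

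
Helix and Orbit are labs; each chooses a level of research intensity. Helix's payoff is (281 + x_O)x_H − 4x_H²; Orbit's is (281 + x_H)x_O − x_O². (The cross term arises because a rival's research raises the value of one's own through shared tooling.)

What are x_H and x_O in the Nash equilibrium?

Expanding Helix's payoff: 281x_H + x_Ox_H − 4x_H².
∂π/∂x_H = 281 + x_O − 8x_H = 0, so x_H = 35.125 + 0.125x_O.
Likewise for Orbit: x_O = 140.5 + 0.5x_H.
Plugging x_O into Helix's best response: x_H = 35.125 + 0.125(140.5 + 0.5x_H) ⇒ 0.9375x_H = 52.6875, so x_H = 56.2.
Then x_O = 140.5 + 0.5·56.2 = 168.6.

56.2, 168.6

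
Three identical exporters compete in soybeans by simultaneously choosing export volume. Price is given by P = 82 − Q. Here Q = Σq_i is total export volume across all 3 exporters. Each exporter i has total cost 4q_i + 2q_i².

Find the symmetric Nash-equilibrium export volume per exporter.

A representative exporter's profit is π_i = q_i(82 − Q) − 4q_i − 2q_i², with Q = q_i + Σ_{j≠i} q_j.
First-order condition: 78 − 6q_i − Σ_{j≠i} q_j = 0.
With identical exporters, set every q_j = q: then 78 − 6q − 2q = 0, i.e. q = 78/8 = 9.75.

9.75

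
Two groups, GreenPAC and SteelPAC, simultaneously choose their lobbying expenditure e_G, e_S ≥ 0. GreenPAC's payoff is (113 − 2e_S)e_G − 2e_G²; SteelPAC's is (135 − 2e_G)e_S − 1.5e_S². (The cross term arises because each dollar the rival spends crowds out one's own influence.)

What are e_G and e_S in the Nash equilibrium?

8.625, 39.25

Expanding GreenPAC's payoff: 113e_G − 2e_Se_G − 2e_G².
∂π/∂e_G = 113 − 2e_S − 4e_G = 0, so e_G = 28.25 − 0.5e_S.
Likewise for SteelPAC: e_S = 45 − (2/3)e_G.
Substituting the second reaction function into the first: e_G = 28.25 − 0.5(45 − (2/3)e_G), which gives (2/3)e_G = 5.75 ⇒ e_G = 8.625.
Then e_S = 45 − (2/3)·8.625 = 39.25.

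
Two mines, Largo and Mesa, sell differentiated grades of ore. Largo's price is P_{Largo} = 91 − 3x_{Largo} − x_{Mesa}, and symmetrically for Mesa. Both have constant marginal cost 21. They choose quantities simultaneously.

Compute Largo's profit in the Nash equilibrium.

300

Mine Largo's profit: π = x_{Largo}(91 − 3x_{Largo} − x_{Mesa}) − 21x_{Largo}.
∂π/∂x_{Largo} = 70 − 6x_{Largo} − x_{Mesa} = 0 ⇒ x_{Largo} = 35/3 − (1/6)x_{Mesa}.
By symmetry x_{Mesa} = x_{Largo}; substituting into the reaction function, (7/6)x_{Largo} = 35/3 and x_{Largo} = 10.
P_{Largo} = 91 − 3·10 − 10 = 51.
Profit = (51 − 21)·10 = 300.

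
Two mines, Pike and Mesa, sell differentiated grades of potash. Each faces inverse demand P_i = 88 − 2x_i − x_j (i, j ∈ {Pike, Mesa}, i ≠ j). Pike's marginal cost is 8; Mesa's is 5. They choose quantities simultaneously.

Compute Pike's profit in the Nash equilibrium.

Mine Pike's profit: π = x_{Pike}(88 − 2x_{Pike} − x_{Mesa}) − 8x_{Pike}.
∂π/∂x_{Pike} = 80 − 4x_{Pike} − x_{Mesa} = 0 ⇒ x_{Pike} = 20 − 0.25x_{Mesa}.
Similarly x_{Mesa} = 20.75 − 0.25x_{Pike}.
Substituting the second reaction function into the first: x_{Pike} = 20 − 0.25(20.75 − 0.25x_{Pike}), which gives 0.9375x_{Pike} = 14.8125 ⇒ x_{Pike} = 15.8.
Then x_{Mesa} = 20.75 − 0.25·15.8 = 16.8.
P_{Pike} = 88 − 2·15.8 − 16.8 = 39.6.
Profit = (39.6 − 8)·15.8 = 499.28.

499.28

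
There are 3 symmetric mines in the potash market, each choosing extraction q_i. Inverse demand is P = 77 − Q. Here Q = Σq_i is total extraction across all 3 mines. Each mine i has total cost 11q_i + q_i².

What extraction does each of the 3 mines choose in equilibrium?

A representative mine's profit is π_i = q_i(77 − Q) − 11q_i − q_i², with Q = q_i + Σ_{j≠i} q_j.
First-order condition: 66 − 4q_i − Σ_{j≠i} q_j = 0.
In a symmetric equilibrium every mine chooses the same q, so Σ_{j≠i} q_j = 2q. The condition becomes 66 − 6q = 0, giving q = 66/6 = 11.

11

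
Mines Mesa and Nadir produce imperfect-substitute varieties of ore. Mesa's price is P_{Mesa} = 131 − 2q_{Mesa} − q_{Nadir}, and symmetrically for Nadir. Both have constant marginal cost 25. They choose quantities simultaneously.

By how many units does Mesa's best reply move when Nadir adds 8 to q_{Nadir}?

-2

Mine Mesa's profit: π = q_{Mesa}(131 − 2q_{Mesa} − q_{Nadir}) − 25q_{Mesa}.
∂π/∂q_{Mesa} = 106 − 4q_{Mesa} − q_{Nadir} = 0 ⇒ q_{Mesa} = 26.5 − 0.25q_{Nadir}.
The reaction-function slope is −0.25, so an 8-unit rise in q_{Nadir} moves q_{Mesa} by −0.25 × 8 = −2. Mesa's best response falls — the actions are strategic substitutes.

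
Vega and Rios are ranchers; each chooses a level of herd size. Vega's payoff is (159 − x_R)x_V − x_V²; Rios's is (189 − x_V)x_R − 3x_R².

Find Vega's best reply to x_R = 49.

55

Expanding Vega's payoff: 159x_V − x_Rx_V − x_V².
∂π/∂x_V = 159 − x_R − 2x_V = 0, so x_V = 79.5 − 0.5x_R.
At x_R = 49: x_V = 79.5 − 0.5·49 = 55.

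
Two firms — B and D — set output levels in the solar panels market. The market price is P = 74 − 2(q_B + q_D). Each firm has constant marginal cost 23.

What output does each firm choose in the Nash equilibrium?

Firm B's profit: π = q_B(74 − 2(q_B + q_D)) − 23q_B.
∂π/∂q_B = 51 − 4q_B − 2q_D = 0, so q_B = 12.75 − 0.5q_D.
By symmetry q_D = q_B; substituting into the reaction function, 1.5q_B = 12.75 and q_B = 8.5.

8.5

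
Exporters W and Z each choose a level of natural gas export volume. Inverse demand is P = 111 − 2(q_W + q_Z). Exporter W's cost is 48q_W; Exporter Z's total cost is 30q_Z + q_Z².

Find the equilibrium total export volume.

Exporter W's profit: π = q_W(111 − 2(q_W + q_Z)) − 48q_W.
∂π/∂q_W = 63 − 4q_W − 2q_Z = 0, so q_W = 15.75 − 0.5q_Z.
For Z: ∂π/∂q_Z = 81 − 6q_Z − 2q_W = 0 ⇒ q_Z = 13.5 − (1/3)q_W.
Substituting the second reaction function into the first: q_W = 15.75 − 0.5(13.5 − (1/3)q_W), which gives (5/6)q_W = 9 ⇒ q_W = 10.8.
Then q_Z = 13.5 − (1/3)·10.8 = 9.9.
Total export volume: 10.8 + 9.9 = 20.7.

20.7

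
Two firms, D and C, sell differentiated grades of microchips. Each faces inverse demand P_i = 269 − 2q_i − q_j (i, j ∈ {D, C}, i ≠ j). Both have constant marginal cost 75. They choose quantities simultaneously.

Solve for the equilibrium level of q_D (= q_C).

38.8

Firm D's profit: π = q_D(269 − 2q_D − q_C) − 75q_D.
∂π/∂q_D = 194 − 4q_D − q_C = 0 ⇒ q_D = 48.5 − 0.25q_C.
The game is symmetric, so in equilibrium q_C = q_D: the reaction function gives 1.25q_D = 48.5, hence q_D = 38.8.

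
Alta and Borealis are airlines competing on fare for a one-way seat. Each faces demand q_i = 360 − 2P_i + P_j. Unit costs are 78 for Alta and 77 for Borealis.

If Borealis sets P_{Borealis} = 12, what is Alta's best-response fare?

Alta's profit: π = (P_{Alta} − 78)(360 − 2P_{Alta} + P_{Borealis}).
∂π/∂P_{Alta} = 516 − 4P_{Alta} + P_{Borealis} = 0 ⇒ P_{Alta} = 129 + 0.25P_{Borealis}.
At P_{Borealis} = 12: P_{Alta} = 129 + 0.25·12 = 132.

132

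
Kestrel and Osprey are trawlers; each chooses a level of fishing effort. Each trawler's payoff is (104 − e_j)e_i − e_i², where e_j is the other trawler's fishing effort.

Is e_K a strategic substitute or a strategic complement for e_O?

Kestrel's payoff is (104 − e_O)e_K − e_K².
∂π/∂e_K = 104 − e_O − 2e_K = 0, so e_K = 52 − 0.5e_O.
The best-response slope de_K/de_O = −0.5 < 0: the reaction function is downward-sloping, so the choices are strategic substitutes.

strategic substitutes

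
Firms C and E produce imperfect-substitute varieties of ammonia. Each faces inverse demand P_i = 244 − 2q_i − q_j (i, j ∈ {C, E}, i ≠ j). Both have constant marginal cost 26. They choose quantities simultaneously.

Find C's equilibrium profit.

Firm C's profit: π = q_C(244 − 2q_C − q_E) − 26q_C.
∂π/∂q_C = 218 − 4q_C − q_E = 0 ⇒ q_C = 54.5 − 0.25q_E.
By symmetry q_E = q_C; substituting into the reaction function, 1.25q_C = 54.5 and q_C = 43.6.
P_C = 244 − 2·43.6 − 43.6 = 113.2.
Profit = (113.2 − 26)·43.6 = 3801.92.

3801.92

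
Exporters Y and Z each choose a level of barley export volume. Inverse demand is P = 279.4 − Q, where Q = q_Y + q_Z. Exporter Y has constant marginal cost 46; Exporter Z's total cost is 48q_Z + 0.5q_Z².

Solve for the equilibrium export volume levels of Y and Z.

Exporter Y's profit: π = q_Y(279.4 − (q_Y + q_Z)) − 46q_Y.
∂π/∂q_Y = 233.4 − 2q_Y − q_Z = 0, so q_Y = 116.7 − 0.5q_Z.
For Z: ∂π/∂q_Z = 231.4 − 3q_Z − q_Y = 0 ⇒ q_Z = 1157/15 − (1/3)q_Y.
Solving the two reaction functions simultaneously: (1 − (−0.5)(−1/3))q_Y = 116.7 − 0.5·(1157/15), so (5/6)q_Y = 1172/15 and q_Y = 93.76.
Then q_Z = 1157/15 − (1/3)·93.76 = 45.88.

93.76, 45.88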